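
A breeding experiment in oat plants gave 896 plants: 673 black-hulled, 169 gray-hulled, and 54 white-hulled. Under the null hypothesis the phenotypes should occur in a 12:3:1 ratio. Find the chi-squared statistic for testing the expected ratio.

0.079

Under the 12:3:1 hypothesis (Σ ratio = 16, N = 896):
  black-hulled: 896 × 12/16 = 672
  gray-hulled: 896 × 3/16 = 168
  white-hulled: 896 × 1/16 = 56
χ² = Σ (O − E)² / E
  black-hulled: (673 − 672)² / 672 = 0.0015
  gray-hulled: (169 − 168)² / 168 = 0.0060
  white-hulled: (54 − 56)² / 56 = 0.0714
χ² = 0.0015 + 0.0060 + 0.0714 = 0.0789 ≈ 0.079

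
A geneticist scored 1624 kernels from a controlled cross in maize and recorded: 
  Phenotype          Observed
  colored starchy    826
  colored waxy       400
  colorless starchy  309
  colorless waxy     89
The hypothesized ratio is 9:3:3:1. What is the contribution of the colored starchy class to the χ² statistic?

8.381

The 9:3:3:1 ratio has 16 parts, so with N = 1624 the expected counts are:
  colored starchy: 1624 × 9/16 = 913.5
  colored waxy: 1624 × 3/16 = 304.5
  colorless starchy: 1624 × 3/16 = 304.5
  colorless waxy: 1624 × 1/16 = 101.5
Contribution of colored starchy: (826 − 913.5)² / 913.5 = 8.3812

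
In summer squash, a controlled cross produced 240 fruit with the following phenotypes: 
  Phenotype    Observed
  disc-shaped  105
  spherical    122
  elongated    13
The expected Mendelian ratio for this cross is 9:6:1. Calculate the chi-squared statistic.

Under the 9:6:1 hypothesis (Σ ratio = 16, N = 240):
  disc-shaped: 240 × 9/16 = 135
  spherical: 240 × 6/16 = 90
  elongated: 240 × 1/16 = 15
χ² = Σ (O − E)² / E
  disc-shaped: (105 − 135)² / 135 = 6.6667
  spherical: (122 − 90)² / 90 = 11.3778
  elongated: (13 − 15)² / 15 = 0.2667
χ² = 6.6667 + 11.3778 + 0.2667 = 18.3112 ≈ 18.311

18.311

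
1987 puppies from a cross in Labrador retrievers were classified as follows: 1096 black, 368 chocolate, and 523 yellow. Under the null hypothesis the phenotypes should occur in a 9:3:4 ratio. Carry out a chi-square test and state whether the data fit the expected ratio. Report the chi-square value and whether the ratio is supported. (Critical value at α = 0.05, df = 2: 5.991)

1.864; consistent

Expected counts for N = 1987 under a 9:3:4 ratio (total parts = 16):
  black: 1987 × 9/16 = 1117.6875
  chocolate: 1987 × 3/16 = 372.5625
  yellow: 1987 × 4/16 = 496.75
χ² = Σ (O − E)² / E
  black: (1096 − 1117.6875)² / 1117.6875 = 0.4208
  chocolate: (368 − 372.5625)² / 372.5625 = 0.0559
  yellow: (523 − 496.75)² / 496.75 = 1.3871
χ² = 0.4208 + 0.0559 + 1.3871 = 1.8638 ≈ 1.864
Degrees of freedom = 3 − 1 = 2; critical value at α = 0.05 is 5.991.
Since 1.864 < 5.991, we fail to reject the null hypothesis — the data are consistent with the 9:3:4 ratio.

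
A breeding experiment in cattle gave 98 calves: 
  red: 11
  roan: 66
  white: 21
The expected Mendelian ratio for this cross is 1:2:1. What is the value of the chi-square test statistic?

13.837

Total ratio parts = 4. Expected numbers out of 98:
  red: 98 × 1/4 = 24.5
  roan: 98 × 2/4 = 49
  white: 98 × 1/4 = 24.5
χ² = Σ (O − E)² / E
  red: (11 − 24.5)² / 24.5 = 7.4388
  roan: (66 − 49)² / 49 = 5.8980
  white: (21 − 24.5)² / 24.5 = 0.5000
χ² = 7.4388 + 5.8980 + 0.5000 = 13.8368 ≈ 13.837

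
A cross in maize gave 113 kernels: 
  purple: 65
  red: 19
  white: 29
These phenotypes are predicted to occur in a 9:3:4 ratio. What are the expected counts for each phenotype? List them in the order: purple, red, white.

63.5625, 21.1875, 28.25

Total ratio parts = 16. Expected numbers out of 113:
  purple: 113 × 9/16 = 63.5625
  red: 113 × 3/16 = 21.1875
  white: 113 × 4/16 = 28.25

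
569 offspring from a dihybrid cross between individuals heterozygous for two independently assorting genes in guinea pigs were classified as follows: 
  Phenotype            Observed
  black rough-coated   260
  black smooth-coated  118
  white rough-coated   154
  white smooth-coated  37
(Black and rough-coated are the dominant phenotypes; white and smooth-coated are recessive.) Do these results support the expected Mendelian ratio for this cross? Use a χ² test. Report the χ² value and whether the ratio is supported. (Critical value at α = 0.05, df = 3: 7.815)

A dihybrid F₂ with independent assortment and complete dominance at both loci gives a 9:3:3:1 phenotypic ratio.
Total ratio parts = 16. Expected numbers out of 569:
  black rough-coated: 569 × 9/16 = 320.0625
  black smooth-coated: 569 × 3/16 = 106.6875
  white rough-coated: 569 × 3/16 = 106.6875
  white smooth-coated: 569 × 1/16 = 35.5625
χ² = Σ (O − E)² / E
  black rough-coated: (260 − 320.0625)² / 320.0625 = 11.2712
  black smooth-coated: (118 − 106.6875)² / 106.6875 = 1.1995
  white rough-coated: (154 − 106.6875)² / 106.6875 = 20.9816
  white smooth-coated: (37 − 35.5625)² / 35.5625 = 0.0581
χ² = 11.2712 + 1.1995 + 20.9816 + 0.0581 = 33.5104 ≈ 33.510
Degrees of freedom = 4 − 1 = 3; critical value at α = 0.05 is 7.815.
Since 33.510 > 7.815, we reject the null hypothesis — the data do not fit the 9:3:3:1 ratio.

33.510; not consistent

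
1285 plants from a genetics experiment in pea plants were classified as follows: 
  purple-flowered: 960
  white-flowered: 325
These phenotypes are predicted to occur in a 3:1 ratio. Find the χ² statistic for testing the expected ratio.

0.058

Expected counts for N = 1285 under a 3:1 ratio (total parts = 4):
  purple-flowered: 1285 × 3/4 = 963.75
  white-flowered: 1285 × 1/4 = 321.25
χ² = Σ (O − E)² / E
  purple-flowered: (960 − 963.75)² / 963.75 = 0.0146
  white-flowered: (325 − 321.25)² / 321.25 = 0.0438
χ² = 0.0146 + 0.0438 = 0.0584 ≈ 0.058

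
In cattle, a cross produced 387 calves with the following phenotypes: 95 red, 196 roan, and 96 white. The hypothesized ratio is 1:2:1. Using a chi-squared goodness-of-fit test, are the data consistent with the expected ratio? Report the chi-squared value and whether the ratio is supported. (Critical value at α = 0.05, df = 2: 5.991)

Expected counts for N = 387 under a 1:2:1 ratio (total parts = 4):
  red: 387 × 1/4 = 96.75
  roan: 387 × 2/4 = 193.5
  white: 387 × 1/4 = 96.75
χ² = Σ (O − E)² / E
  red: (95 − 96.75)² / 96.75 = 0.0317
  roan: (196 − 193.5)² / 193.5 = 0.0323
  white: (96 − 96.75)² / 96.75 = 0.0058
χ² = 0.0317 + 0.0323 + 0.0058 = 0.0698 ≈ 0.070
Degrees of freedom = 3 − 1 = 2; critical value at α = 0.05 is 5.991.
Since 0.070 < 5.991, we fail to reject the null hypothesis — the data are consistent with the 1:2:1 ratio.

0.070; consistent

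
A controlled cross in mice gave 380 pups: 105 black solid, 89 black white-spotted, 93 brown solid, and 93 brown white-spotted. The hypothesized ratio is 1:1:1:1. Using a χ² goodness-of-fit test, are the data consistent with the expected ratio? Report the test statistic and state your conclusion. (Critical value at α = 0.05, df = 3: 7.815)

Total ratio parts = 4. Expected numbers out of 380:
  black solid: 380 × 1/4 = 95
  black white-spotted: 380 × 1/4 = 95
  brown solid: 380 × 1/4 = 95
  brown white-spotted: 380 × 1/4 = 95
χ² = Σ (O − E)² / E
  black solid: (105 − 95)² / 95 = 1.0526
  black white-spotted: (89 − 95)² / 95 = 0.3789
  brown solid: (93 − 95)² / 95 = 0.0421
  brown white-spotted: (93 − 95)² / 95 = 0.0421
χ² = 1.0526 + 0.3789 + 0.0421 + 0.0421 = 1.5157 ≈ 1.516
Degrees of freedom = 4 − 1 = 3; critical value at α = 0.05 is 7.815.
Since 1.516 < 7.815, we fail to reject the null hypothesis — the data are consistent with the 1:1:1:1 ratio.

1.516; consistent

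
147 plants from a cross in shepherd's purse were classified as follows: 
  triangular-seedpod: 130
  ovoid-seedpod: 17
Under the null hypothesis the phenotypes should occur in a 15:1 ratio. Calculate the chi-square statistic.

The 15:1 ratio has 16 parts, so with N = 147 the expected counts are:
  triangular-seedpod: 147 × 15/16 = 137.8125
  ovoid-seedpod: 147 × 1/16 = 9.1875
χ² = Σ (O − E)² / E
  triangular-seedpod: (130 − 137.8125)² / 137.8125 = 0.4429
  ovoid-seedpod: (17 − 9.1875)² / 9.1875 = 6.6433
χ² = 0.4429 + 6.6433 = 7.0862 ≈ 7.086

7.086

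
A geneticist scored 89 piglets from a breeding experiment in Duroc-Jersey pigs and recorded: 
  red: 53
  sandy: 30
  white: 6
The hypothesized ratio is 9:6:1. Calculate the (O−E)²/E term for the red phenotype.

0.172

Under the 9:6:1 hypothesis (Σ ratio = 16, N = 89):
  red: 89 × 9/16 = 50.0625
  sandy: 89 × 6/16 = 33.375
  white: 89 × 1/16 = 5.5625
Contribution of red: (53 − 50.0625)² / 50.0625 = 0.1724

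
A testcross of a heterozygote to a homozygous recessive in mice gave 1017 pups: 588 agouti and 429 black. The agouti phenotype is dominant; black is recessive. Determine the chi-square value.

A testcross of a heterozygote (Aa × aa) gives a 1:1 phenotypic ratio.
Expected counts for N = 1017 under a 1:1 ratio (total parts = 2):
  agouti: 1017 × 1/2 = 508.5
  black: 1017 × 1/2 = 508.5
χ² = Σ (O − E)² / E
  agouti: (588 − 508.5)² / 508.5 = 12.4292
  black: (429 − 508.5)² / 508.5 = 12.4292
χ² = 12.4292 + 12.4292 = 24.8584 ≈ 24.858

24.858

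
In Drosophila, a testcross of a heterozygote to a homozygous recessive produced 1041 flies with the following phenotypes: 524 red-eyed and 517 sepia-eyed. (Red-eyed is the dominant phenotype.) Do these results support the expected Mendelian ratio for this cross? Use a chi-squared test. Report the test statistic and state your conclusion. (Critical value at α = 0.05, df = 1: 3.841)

0.047; consistent

A testcross of a heterozygote (Aa × aa) gives a 1:1 phenotypic ratio.
Under the 1:1 hypothesis (Σ ratio = 2, N = 1041):
  red-eyed: 1041 × 1/2 = 520.5
  sepia-eyed: 1041 × 1/2 = 520.5
χ² = Σ (O − E)² / E
  red-eyed: (524 − 520.5)² / 520.5 = 0.0235
  sepia-eyed: (517 − 520.5)² / 520.5 = 0.0235
χ² = 0.0235 + 0.0235 = 0.047
Degrees of freedom = 2 − 1 = 1; critical value at α = 0.05 is 3.841.
Since 0.047 < 3.841, we fail to reject the null hypothesis — the data are consistent with the 1:1 ratio.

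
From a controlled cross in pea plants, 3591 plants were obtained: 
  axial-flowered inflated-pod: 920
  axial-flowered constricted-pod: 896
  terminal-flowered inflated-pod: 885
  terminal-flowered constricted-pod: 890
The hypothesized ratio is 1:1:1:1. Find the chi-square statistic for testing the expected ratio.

0.803

Expected counts for N = 3591 under a 1:1:1:1 ratio (total parts = 4):
  axial-flowered inflated-pod: 3591 × 1/4 = 897.75
  axial-flowered constricted-pod: 3591 × 1/4 = 897.75
  terminal-flowered inflated-pod: 3591 × 1/4 = 897.75
  terminal-flowered constricted-pod: 3591 × 1/4 = 897.75
χ² = Σ (O − E)² / E
  axial-flowered inflated-pod: (920 − 897.75)² / 897.75 = 0.5514
  axial-flowered constricted-pod: (896 − 897.75)² / 897.75 = 0.0034
  terminal-flowered inflated-pod: (885 − 897.75)² / 897.75 = 0.1811
  terminal-flowered constricted-pod: (890 − 897.75)² / 897.75 = 0.0669
χ² = 0.5514 + 0.0034 + 0.1811 + 0.0669 = 0.8028 ≈ 0.803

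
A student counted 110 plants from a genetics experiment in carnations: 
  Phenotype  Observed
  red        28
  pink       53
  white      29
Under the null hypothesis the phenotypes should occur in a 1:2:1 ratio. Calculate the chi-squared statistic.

Total ratio parts = 4. Expected numbers out of 110:
  red: 110 × 1/4 = 27.5
  pink: 110 × 2/4 = 55
  white: 110 × 1/4 = 27.5
χ² = Σ (O − E)² / E
  red: (28 − 27.5)² / 27.5 = 0.0091
  pink: (53 − 55)² / 55 = 0.0727
  white: (29 − 27.5)² / 27.5 = 0.0818
χ² = 0.0091 + 0.0727 + 0.0818 = 0.1636 ≈ 0.164

0.164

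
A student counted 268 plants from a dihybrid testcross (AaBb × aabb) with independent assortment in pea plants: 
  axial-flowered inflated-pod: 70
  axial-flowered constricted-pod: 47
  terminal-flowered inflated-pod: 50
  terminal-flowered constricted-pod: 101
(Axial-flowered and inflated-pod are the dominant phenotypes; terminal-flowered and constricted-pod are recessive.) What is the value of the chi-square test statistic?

27.672

A dihybrid testcross with independent assortment gives a 1:1:1:1 ratio.
Under the 1:1:1:1 hypothesis (Σ ratio = 4, N = 268):
  axial-flowered inflated-pod: 268 × 1/4 = 67
  axial-flowered constricted-pod: 268 × 1/4 = 67
  terminal-flowered inflated-pod: 268 × 1/4 = 67
  terminal-flowered constricted-pod: 268 × 1/4 = 67
χ² = Σ (O − E)² / E
  axial-flowered inflated-pod: (70 − 67)² / 67 = 0.1343
  axial-flowered constricted-pod: (47 − 67)² / 67 = 5.9701
  terminal-flowered inflated-pod: (50 − 67)² / 67 = 4.3134
  terminal-flowered constricted-pod: (101 − 67)² / 67 = 17.2537
χ² = 0.1343 + 5.9701 + 4.3134 + 17.2537 = 27.6715 ≈ 27.672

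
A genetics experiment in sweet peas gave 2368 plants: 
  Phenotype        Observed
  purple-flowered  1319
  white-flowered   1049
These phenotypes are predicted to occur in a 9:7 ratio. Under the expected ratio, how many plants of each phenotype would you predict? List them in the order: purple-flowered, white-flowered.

Expected counts for N = 2368 under a 9:7 ratio (total parts = 16):
  purple-flowered: 2368 × 9/16 = 1332
  white-flowered: 2368 × 7/16 = 1036

1332, 1036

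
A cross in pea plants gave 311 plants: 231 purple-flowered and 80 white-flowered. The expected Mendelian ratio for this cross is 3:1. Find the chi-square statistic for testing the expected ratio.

Total ratio parts = 4. Expected numbers out of 311:
  purple-flowered: 311 × 3/4 = 233.25
  white-flowered: 311 × 1/4 = 77.75
χ² = Σ (O − E)² / E
  purple-flowered: (231 − 233.25)² / 233.25 = 0.0217
  white-flowered: (80 − 77.75)² / 77.75 = 0.0651
χ² = 0.0217 + 0.0651 = 0.0868 ≈ 0.087

0.087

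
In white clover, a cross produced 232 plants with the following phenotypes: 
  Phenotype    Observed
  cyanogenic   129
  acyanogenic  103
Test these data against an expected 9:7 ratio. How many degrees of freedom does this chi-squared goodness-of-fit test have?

1

A goodness-of-fit test with 2 phenotype classes has df = 2 − 1 = 1.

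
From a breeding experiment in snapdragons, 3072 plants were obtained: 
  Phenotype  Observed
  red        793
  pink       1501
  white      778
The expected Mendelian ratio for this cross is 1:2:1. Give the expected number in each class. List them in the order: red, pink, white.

Under the 1:2:1 hypothesis (Σ ratio = 4, N = 3072):
  red: 3072 × 1/4 = 768
  pink: 3072 × 2/4 = 1536
  white: 3072 × 1/4 = 768

768, 1536, 768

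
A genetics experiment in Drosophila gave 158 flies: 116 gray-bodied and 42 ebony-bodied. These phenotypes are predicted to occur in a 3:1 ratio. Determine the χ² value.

Expected counts for N = 158 under a 3:1 ratio (total parts = 4):
  gray-bodied: 158 × 3/4 = 118.5
  ebony-bodied: 158 × 1/4 = 39.5
χ² = Σ (O − E)² / E
  gray-bodied: (116 − 118.5)² / 118.5 = 0.0527
  ebony-bodied: (42 − 39.5)² / 39.5 = 0.1582
χ² = 0.0527 + 0.1582 = 0.2109 ≈ 0.211

0.211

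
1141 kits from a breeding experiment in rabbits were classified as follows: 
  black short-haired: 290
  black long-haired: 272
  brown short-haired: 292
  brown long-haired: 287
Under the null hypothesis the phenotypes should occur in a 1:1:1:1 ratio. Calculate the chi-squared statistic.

The 1:1:1:1 ratio has 4 parts, so with N = 1141 the expected counts are:
  black short-haired: 1141 × 1/4 = 285.25
  black long-haired: 1141 × 1/4 = 285.25
  brown short-haired: 1141 × 1/4 = 285.25
  brown long-haired: 1141 × 1/4 = 285.25
χ² = Σ (O − E)² / E
  black short-haired: (290 − 285.25)² / 285.25 = 0.0791
  black long-haired: (272 − 285.25)² / 285.25 = 0.6155
  brown short-haired: (292 − 285.25)² / 285.25 = 0.1597
  brown long-haired: (287 − 285.25)² / 285.25 = 0.0107
χ² = 0.0791 + 0.6155 + 0.1597 + 0.0107 = 0.865

0.865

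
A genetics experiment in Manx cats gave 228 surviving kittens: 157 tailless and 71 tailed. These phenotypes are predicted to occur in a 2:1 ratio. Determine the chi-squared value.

Under the 2:1 hypothesis (Σ ratio = 3, N = 228):
  tailless: 228 × 2/3 = 152
  tailed: 228 × 1/3 = 76
χ² = Σ (O − E)² / E
  tailless: (157 − 152)² / 152 = 0.1645
  tailed: (71 − 76)² / 76 = 0.3289
χ² = 0.1645 + 0.3289 = 0.4934 ≈ 0.493

0.493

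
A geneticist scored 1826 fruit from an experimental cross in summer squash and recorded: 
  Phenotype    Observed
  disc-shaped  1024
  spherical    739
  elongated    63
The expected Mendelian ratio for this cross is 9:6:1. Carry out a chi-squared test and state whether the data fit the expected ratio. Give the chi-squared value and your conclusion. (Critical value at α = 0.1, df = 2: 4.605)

27.210; not consistent

Under the 9:6:1 hypothesis (Σ ratio = 16, N = 1826):
  disc-shaped: 1826 × 9/16 = 1027.125
  spherical: 1826 × 6/16 = 684.75
  elongated: 1826 × 1/16 = 114.125
χ² = Σ (O − E)² / E
  disc-shaped: (1024 − 1027.125)² / 1027.125 = 0.0095
  spherical: (739 − 684.75)² / 684.75 = 4.2980
  elongated: (63 − 114.125)² / 114.125 = 22.9027
χ² = 0.0095 + 4.2980 + 22.9027 = 27.2102 ≈ 27.210
Degrees of freedom = 3 − 1 = 2; critical value at α = 0.1 is 4.605.
Since 27.210 > 4.605, we reject the null hypothesis — the data do not fit the 9:6:1 ratio.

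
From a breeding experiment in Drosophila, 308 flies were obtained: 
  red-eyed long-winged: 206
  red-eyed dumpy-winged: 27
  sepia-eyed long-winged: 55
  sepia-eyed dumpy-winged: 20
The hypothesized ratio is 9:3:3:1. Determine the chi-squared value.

22.724

The 9:3:3:1 ratio has 16 parts, so with N = 308 the expected counts are:
  red-eyed long-winged: 308 × 9/16 = 173.25
  red-eyed dumpy-winged: 308 × 3/16 = 57.75
  sepia-eyed long-winged: 308 × 3/16 = 57.75
  sepia-eyed dumpy-winged: 308 × 1/16 = 19.25
χ² = Σ (O − E)² / E
  red-eyed long-winged: (206 − 173.25)² / 173.25 = 6.1908
  red-eyed dumpy-winged: (27 − 57.75)² / 57.75 = 16.3734
  sepia-eyed long-winged: (55 − 57.75)² / 57.75 = 0.1310
  sepia-eyed dumpy-winged: (20 − 19.25)² / 19.25 = 0.0292
χ² = 6.1908 + 16.3734 + 0.1310 + 0.0292 = 22.7244 ≈ 22.724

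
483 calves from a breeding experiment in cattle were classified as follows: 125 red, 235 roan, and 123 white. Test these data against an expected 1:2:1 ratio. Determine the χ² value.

0.366

Under the 1:2:1 hypothesis (Σ ratio = 4, N = 483):
  red: 483 × 1/4 = 120.75
  roan: 483 × 2/4 = 241.5
  white: 483 × 1/4 = 120.75
χ² = Σ (O − E)² / E
  red: (125 − 120.75)² / 120.75 = 0.1496
  roan: (235 − 241.5)² / 241.5 = 0.1749
  white: (123 − 120.75)² / 120.75 = 0.0419
χ² = 0.1496 + 0.1749 + 0.0419 = 0.3664 ≈ 0.366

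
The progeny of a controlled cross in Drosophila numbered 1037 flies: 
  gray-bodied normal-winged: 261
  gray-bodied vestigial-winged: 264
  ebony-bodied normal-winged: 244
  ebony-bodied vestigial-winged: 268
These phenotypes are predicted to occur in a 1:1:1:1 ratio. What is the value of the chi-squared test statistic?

The 1:1:1:1 ratio has 4 parts, so with N = 1037 the expected counts are:
  gray-bodied normal-winged: 1037 × 1/4 = 259.25
  gray-bodied vestigial-winged: 1037 × 1/4 = 259.25
  ebony-bodied normal-winged: 1037 × 1/4 = 259.25
  ebony-bodied vestigial-winged: 1037 × 1/4 = 259.25
χ² = Σ (O − E)² / E
  gray-bodied normal-winged: (261 − 259.25)² / 259.25 = 0.0118
  gray-bodied vestigial-winged: (264 − 259.25)² / 259.25 = 0.0870
  ebony-bodied normal-winged: (244 − 259.25)² / 259.25 = 0.8971
  ebony-bodied vestigial-winged: (268 − 259.25)² / 259.25 = 0.2953
χ² = 0.0118 + 0.0870 + 0.8971 + 0.2953 = 1.2912 ≈ 1.291

1.291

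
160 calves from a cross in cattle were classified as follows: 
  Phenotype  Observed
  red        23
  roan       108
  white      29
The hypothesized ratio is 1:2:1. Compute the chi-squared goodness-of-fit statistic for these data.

20.050

Total ratio parts = 4. Expected numbers out of 160:
  red: 160 × 1/4 = 40
  roan: 160 × 2/4 = 80
  white: 160 × 1/4 = 40
χ² = Σ (O − E)² / E
  red: (23 − 40)² / 40 = 7.2250
  roan: (108 − 80)² / 80 = 9.8000
  white: (29 − 40)² / 40 = 3.0250
χ² = 7.2250 + 9.8000 + 3.0250 = 20.050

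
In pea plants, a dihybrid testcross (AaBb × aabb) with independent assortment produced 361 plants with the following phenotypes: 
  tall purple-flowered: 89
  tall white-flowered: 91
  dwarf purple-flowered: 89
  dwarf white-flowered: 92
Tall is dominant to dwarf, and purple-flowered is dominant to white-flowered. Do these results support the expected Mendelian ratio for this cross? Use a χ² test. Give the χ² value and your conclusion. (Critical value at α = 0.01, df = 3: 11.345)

0.075; consistent

A dihybrid testcross with independent assortment gives a 1:1:1:1 ratio.
Total ratio parts = 4. Expected numbers out of 361:
  tall purple-flowered: 361 × 1/4 = 90.25
  tall white-flowered: 361 × 1/4 = 90.25
  dwarf purple-flowered: 361 × 1/4 = 90.25
  dwarf white-flowered: 361 × 1/4 = 90.25
χ² = Σ (O − E)² / E
  tall purple-flowered: (89 − 90.25)² / 90.25 = 0.0173
  tall white-flowered: (91 − 90.25)² / 90.25 = 0.0062
  dwarf purple-flowered: (89 − 90.25)² / 90.25 = 0.0173
  dwarf white-flowered: (92 − 90.25)² / 90.25 = 0.0339
χ² = 0.0173 + 0.0062 + 0.0173 + 0.0339 = 0.0747 ≈ 0.075
Degrees of freedom = 4 − 1 = 3; critical value at α = 0.01 is 11.345.
Since 0.075 < 11.345, we fail to reject the null hypothesis — the data are consistent with the 1:1:1:1 ratio.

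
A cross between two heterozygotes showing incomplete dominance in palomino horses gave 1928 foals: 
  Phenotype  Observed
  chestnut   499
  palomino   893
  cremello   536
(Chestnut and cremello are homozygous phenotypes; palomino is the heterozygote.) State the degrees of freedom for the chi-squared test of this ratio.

With incomplete dominance, a heterozygote × heterozygote cross gives a 1:2:1 phenotypic ratio.
A goodness-of-fit test with 3 phenotype classes has df = 3 − 1 = 2.

2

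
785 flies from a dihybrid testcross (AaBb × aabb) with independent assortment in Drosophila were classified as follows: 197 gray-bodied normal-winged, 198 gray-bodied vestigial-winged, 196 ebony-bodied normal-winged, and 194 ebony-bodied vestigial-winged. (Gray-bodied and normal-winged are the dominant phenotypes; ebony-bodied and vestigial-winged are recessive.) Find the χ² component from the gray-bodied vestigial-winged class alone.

0.016

A dihybrid testcross with independent assortment gives a 1:1:1:1 ratio.
Expected counts for N = 785 under a 1:1:1:1 ratio (total parts = 4):
  gray-bodied normal-winged: 785 × 1/4 = 196.25
  gray-bodied vestigial-winged: 785 × 1/4 = 196.25
  ebony-bodied normal-winged: 785 × 1/4 = 196.25
  ebony-bodied vestigial-winged: 785 × 1/4 = 196.25
Contribution of gray-bodied vestigial-winged: (198 − 196.25)² / 196.25 = 0.0156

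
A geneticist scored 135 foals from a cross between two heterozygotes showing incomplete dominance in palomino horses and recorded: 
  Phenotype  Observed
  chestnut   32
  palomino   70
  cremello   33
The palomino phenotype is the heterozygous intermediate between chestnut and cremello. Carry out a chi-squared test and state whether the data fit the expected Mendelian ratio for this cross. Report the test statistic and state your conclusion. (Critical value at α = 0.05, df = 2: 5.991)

With incomplete dominance, a heterozygote × heterozygote cross gives a 1:2:1 phenotypic ratio.
Expected counts for N = 135 under a 1:2:1 ratio (total parts = 4):
  chestnut: 135 × 1/4 = 33.75
  palomino: 135 × 2/4 = 67.5
  cremello: 135 × 1/4 = 33.75
χ² = Σ (O − E)² / E
  chestnut: (32 − 33.75)² / 33.75 = 0.0907
  palomino: (70 − 67.5)² / 67.5 = 0.0926
  cremello: (33 − 33.75)² / 33.75 = 0.0167
χ² = 0.0907 + 0.0926 + 0.0167 = 0.200
Degrees of freedom = 3 − 1 = 2; critical value at α = 0.05 is 5.991.
Since 0.200 < 5.991, we fail to reject the null hypothesis — the data are consistent with the 1:2:1 ratio.

0.200; consistent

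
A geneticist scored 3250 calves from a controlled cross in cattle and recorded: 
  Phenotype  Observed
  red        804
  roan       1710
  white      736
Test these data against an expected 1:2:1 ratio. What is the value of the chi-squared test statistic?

The 1:2:1 ratio has 4 parts, so with N = 3250 the expected counts are:
  red: 3250 × 1/4 = 812.5
  roan: 3250 × 2/4 = 1625
  white: 3250 × 1/4 = 812.5
χ² = Σ (O − E)² / E
  red: (804 − 812.5)² / 812.5 = 0.0889
  roan: (1710 − 1625)² / 1625 = 4.4462
  white: (736 − 812.5)² / 812.5 = 7.2028
χ² = 0.0889 + 4.4462 + 7.2028 = 11.7379 ≈ 11.738

11.738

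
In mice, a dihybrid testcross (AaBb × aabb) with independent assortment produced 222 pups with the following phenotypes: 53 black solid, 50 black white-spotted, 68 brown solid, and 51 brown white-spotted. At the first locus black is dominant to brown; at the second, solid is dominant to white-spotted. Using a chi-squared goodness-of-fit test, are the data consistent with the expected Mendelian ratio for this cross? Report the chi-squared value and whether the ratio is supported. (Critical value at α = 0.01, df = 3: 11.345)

3.838; consistent

A dihybrid testcross with independent assortment gives a 1:1:1:1 ratio.
Total ratio parts = 4. Expected numbers out of 222:
  black solid: 222 × 1/4 = 55.5
  black white-spotted: 222 × 1/4 = 55.5
  brown solid: 222 × 1/4 = 55.5
  brown white-spotted: 222 × 1/4 = 55.5
χ² = Σ (O − E)² / E
  black solid: (53 − 55.5)² / 55.5 = 0.1126
  black white-spotted: (50 − 55.5)² / 55.5 = 0.5450
  brown solid: (68 − 55.5)² / 55.5 = 2.8153
  brown white-spotted: (51 − 55.5)² / 55.5 = 0.3649
χ² = 0.1126 + 0.5450 + 2.8153 + 0.3649 = 3.8378 ≈ 3.838
Degrees of freedom = 4 − 1 = 3; critical value at α = 0.01 is 11.345.
Since 3.838 < 11.345, we fail to reject the null hypothesis — the data are consistent with the 1:1:1:1 ratio.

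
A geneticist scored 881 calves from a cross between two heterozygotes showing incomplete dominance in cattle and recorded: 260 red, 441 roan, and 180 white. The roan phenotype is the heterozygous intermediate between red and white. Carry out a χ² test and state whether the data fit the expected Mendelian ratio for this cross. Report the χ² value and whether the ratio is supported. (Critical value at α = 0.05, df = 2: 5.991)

14.530; not consistent

With incomplete dominance, a heterozygote × heterozygote cross gives a 1:2:1 phenotypic ratio.
Expected counts for N = 881 under a 1:2:1 ratio (total parts = 4):
  red: 881 × 1/4 = 220.25
  roan: 881 × 2/4 = 440.5
  white: 881 × 1/4 = 220.25
χ² = Σ (O − E)² / E
  red: (260 − 220.25)² / 220.25 = 7.1740
  roan: (441 − 440.5)² / 440.5 = 0.0006
  white: (180 − 220.25)² / 220.25 = 7.3556
χ² = 7.1740 + 0.0006 + 7.3556 = 14.5302 ≈ 14.530
Degrees of freedom = 3 − 1 = 2; critical value at α = 0.05 is 5.991.
Since 14.530 > 5.991, we reject the null hypothesis — the data do not fit the 1:2:1 ratio.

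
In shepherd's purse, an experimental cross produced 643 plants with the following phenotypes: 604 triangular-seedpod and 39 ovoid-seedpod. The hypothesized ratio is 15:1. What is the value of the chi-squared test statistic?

Total ratio parts = 16. Expected numbers out of 643:
  triangular-seedpod: 643 × 15/16 = 602.8125
  ovoid-seedpod: 643 × 1/16 = 40.1875
χ² = Σ (O − E)² / E
  triangular-seedpod: (604 − 602.8125)² / 602.8125 = 0.0023
  ovoid-seedpod: (39 − 40.1875)² / 40.1875 = 0.0351
χ² = 0.0023 + 0.0351 = 0.0374 ≈ 0.037

0.037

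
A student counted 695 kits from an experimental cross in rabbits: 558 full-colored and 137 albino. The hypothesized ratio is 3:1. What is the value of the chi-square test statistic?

10.364

Under the 3:1 hypothesis (Σ ratio = 4, N = 695):
  full-colored: 695 × 3/4 = 521.25
  albino: 695 × 1/4 = 173.75
χ² = Σ (O − E)² / E
  full-colored: (558 − 521.25)² / 521.25 = 2.5910
  albino: (137 − 173.75)² / 173.75 = 7.7730
χ² = 2.5910 + 7.7730 = 10.364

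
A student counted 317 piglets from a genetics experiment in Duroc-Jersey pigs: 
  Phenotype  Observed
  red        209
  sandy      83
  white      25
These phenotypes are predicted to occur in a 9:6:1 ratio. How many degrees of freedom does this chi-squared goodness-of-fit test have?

2

A goodness-of-fit test with 3 phenotype classes has df = 3 − 1 = 2.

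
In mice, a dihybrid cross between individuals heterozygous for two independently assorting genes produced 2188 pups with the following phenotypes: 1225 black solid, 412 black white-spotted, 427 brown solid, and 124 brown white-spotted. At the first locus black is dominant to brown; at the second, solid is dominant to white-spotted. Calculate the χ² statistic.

1.907

A dihybrid F₂ with independent assortment and complete dominance at both loci gives a 9:3:3:1 phenotypic ratio.
Total ratio parts = 16. Expected numbers out of 2188:
  black solid: 2188 × 9/16 = 1230.75
  black white-spotted: 2188 × 3/16 = 410.25
  brown solid: 2188 × 3/16 = 410.25
  brown white-spotted: 2188 × 1/16 = 136.75
χ² = Σ (O − E)² / E
  black solid: (1225 − 1230.75)² / 1230.75 = 0.0269
  black white-spotted: (412 − 410.25)² / 410.25 = 0.0075
  brown solid: (427 − 410.25)² / 410.25 = 0.6839
  brown white-spotted: (124 − 136.75)² / 136.75 = 1.1888
χ² = 0.0269 + 0.0075 + 0.6839 + 1.1888 = 1.9071 ≈ 1.907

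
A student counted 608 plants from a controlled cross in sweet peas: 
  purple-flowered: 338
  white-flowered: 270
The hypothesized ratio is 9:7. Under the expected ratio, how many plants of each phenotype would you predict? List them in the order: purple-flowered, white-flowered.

Under the 9:7 hypothesis (Σ ratio = 16, N = 608):
  purple-flowered: 608 × 9/16 = 342
  white-flowered: 608 × 7/16 = 266

342, 266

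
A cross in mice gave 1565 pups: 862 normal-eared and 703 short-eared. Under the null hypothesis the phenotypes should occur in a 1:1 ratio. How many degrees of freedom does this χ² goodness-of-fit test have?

1

A goodness-of-fit test with 2 phenotype classes has df = 2 − 1 = 1.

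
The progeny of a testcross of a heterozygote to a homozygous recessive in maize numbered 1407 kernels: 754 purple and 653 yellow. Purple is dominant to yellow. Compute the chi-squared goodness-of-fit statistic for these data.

7.250

A testcross of a heterozygote (Aa × aa) gives a 1:1 phenotypic ratio.
The 1:1 ratio has 2 parts, so with N = 1407 the expected counts are:
  purple: 1407 × 1/2 = 703.5
  yellow: 1407 × 1/2 = 703.5
χ² = Σ (O − E)² / E
  purple: (754 − 703.5)² / 703.5 = 3.6251
  yellow: (653 − 703.5)² / 703.5 = 3.6251
χ² = 3.6251 + 3.6251 = 7.2502 ≈ 7.250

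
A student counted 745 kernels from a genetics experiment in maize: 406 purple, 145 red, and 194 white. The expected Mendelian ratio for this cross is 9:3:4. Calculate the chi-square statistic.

Under the 9:3:4 hypothesis (Σ ratio = 16, N = 745):
  purple: 745 × 9/16 = 419.0625
  red: 745 × 3/16 = 139.6875
  white: 745 × 4/16 = 186.25
χ² = Σ (O − E)² / E
  purple: (406 − 419.0625)² / 419.0625 = 0.4072
  red: (145 − 139.6875)² / 139.6875 = 0.2020
  white: (194 − 186.25)² / 186.25 = 0.3225
χ² = 0.4072 + 0.2020 + 0.3225 = 0.9317 ≈ 0.932

0.932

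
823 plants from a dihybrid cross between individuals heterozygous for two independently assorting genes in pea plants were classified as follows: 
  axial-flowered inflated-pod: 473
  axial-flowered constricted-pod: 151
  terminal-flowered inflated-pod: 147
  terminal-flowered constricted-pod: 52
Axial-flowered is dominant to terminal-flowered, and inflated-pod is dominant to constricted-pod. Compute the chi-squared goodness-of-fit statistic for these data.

A dihybrid F₂ with independent assortment and complete dominance at both loci gives a 9:3:3:1 phenotypic ratio.
Under the 9:3:3:1 hypothesis (Σ ratio = 16, N = 823):
  axial-flowered inflated-pod: 823 × 9/16 = 462.9375
  axial-flowered constricted-pod: 823 × 3/16 = 154.3125
  terminal-flowered inflated-pod: 823 × 3/16 = 154.3125
  terminal-flowered constricted-pod: 823 × 1/16 = 51.4375
χ² = Σ (O − E)² / E
  axial-flowered inflated-pod: (473 − 462.9375)² / 462.9375 = 0.2187
  axial-flowered constricted-pod: (151 − 154.3125)² / 154.3125 = 0.0711
  terminal-flowered inflated-pod: (147 − 154.3125)² / 154.3125 = 0.3465
  terminal-flowered constricted-pod: (52 − 51.4375)² / 51.4375 = 0.0062
χ² = 0.2187 + 0.0711 + 0.3465 + 0.0062 = 0.6425 ≈ 0.643

0.643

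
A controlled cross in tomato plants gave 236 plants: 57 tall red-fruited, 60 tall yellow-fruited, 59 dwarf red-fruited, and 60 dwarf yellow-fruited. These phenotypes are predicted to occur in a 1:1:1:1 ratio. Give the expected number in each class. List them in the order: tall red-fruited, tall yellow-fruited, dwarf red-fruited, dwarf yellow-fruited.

59, 59, 59, 59

Expected counts for N = 236 under a 1:1:1:1 ratio (total parts = 4):
  tall red-fruited: 236 × 1/4 = 59
  tall yellow-fruited: 236 × 1/4 = 59
  dwarf red-fruited: 236 × 1/4 = 59
  dwarf yellow-fruited: 236 × 1/4 = 59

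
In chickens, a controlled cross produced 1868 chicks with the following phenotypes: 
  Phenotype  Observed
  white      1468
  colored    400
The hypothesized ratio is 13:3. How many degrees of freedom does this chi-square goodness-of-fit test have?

1

A goodness-of-fit test with 2 phenotype classes has df = 2 − 1 = 1.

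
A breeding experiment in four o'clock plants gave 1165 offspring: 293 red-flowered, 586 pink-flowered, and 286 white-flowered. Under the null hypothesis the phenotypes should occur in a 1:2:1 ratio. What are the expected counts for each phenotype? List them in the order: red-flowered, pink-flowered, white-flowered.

The 1:2:1 ratio has 4 parts, so with N = 1165 the expected counts are:
  red-flowered: 1165 × 1/4 = 291.25
  pink-flowered: 1165 × 2/4 = 582.5
  white-flowered: 1165 × 1/4 = 291.25

291.25, 582.5, 291.25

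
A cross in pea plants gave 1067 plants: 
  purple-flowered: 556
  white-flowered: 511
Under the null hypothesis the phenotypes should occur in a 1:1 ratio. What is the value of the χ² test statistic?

1.898

The 1:1 ratio has 2 parts, so with N = 1067 the expected counts are:
  purple-flowered: 1067 × 1/2 = 533.5
  white-flowered: 1067 × 1/2 = 533.5
χ² = Σ (O − E)² / E
  purple-flowered: (556 − 533.5)² / 533.5 = 0.9489
  white-flowered: (511 − 533.5)² / 533.5 = 0.9489
χ² = 0.9489 + 0.9489 = 1.8978 ≈ 1.898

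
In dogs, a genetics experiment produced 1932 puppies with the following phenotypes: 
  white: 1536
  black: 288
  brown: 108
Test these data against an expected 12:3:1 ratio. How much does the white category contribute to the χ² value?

5.224

Total ratio parts = 16. Expected numbers out of 1932:
  white: 1932 × 12/16 = 1449
  black: 1932 × 3/16 = 362.25
  brown: 1932 × 1/16 = 120.75
Contribution of white: (1536 − 1449)² / 1449 = 5.2236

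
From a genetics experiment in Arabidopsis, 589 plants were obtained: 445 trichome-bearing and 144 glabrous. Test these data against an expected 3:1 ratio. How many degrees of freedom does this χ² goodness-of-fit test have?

A goodness-of-fit test with 2 phenotype classes has df = 2 − 1 = 1.

1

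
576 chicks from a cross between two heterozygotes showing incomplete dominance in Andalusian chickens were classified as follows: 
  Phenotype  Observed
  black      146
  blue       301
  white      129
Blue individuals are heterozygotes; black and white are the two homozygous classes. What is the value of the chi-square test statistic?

With incomplete dominance, a heterozygote × heterozygote cross gives a 1:2:1 phenotypic ratio.
Under the 1:2:1 hypothesis (Σ ratio = 4, N = 576):
  black: 576 × 1/4 = 144
  blue: 576 × 2/4 = 288
  white: 576 × 1/4 = 144
χ² = Σ (O − E)² / E
  black: (146 − 144)² / 144 = 0.0278
  blue: (301 − 288)² / 288 = 0.5868
  white: (129 − 144)² / 144 = 1.5625
χ² = 0.0278 + 0.5868 + 1.5625 = 2.1771 ≈ 2.177

2.177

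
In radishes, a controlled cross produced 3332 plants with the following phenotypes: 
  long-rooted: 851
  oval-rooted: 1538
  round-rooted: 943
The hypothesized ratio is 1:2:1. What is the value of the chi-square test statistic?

24.749

Under the 1:2:1 hypothesis (Σ ratio = 4, N = 3332):
  long-rooted: 3332 × 1/4 = 833
  oval-rooted: 3332 × 2/4 = 1666
  round-rooted: 3332 × 1/4 = 833
χ² = Σ (O − E)² / E
  long-rooted: (851 − 833)² / 833 = 0.3890
  oval-rooted: (1538 − 1666)² / 1666 = 9.8343
  round-rooted: (943 − 833)² / 833 = 14.5258
χ² = 0.3890 + 9.8343 + 14.5258 = 24.7491 ≈ 24.749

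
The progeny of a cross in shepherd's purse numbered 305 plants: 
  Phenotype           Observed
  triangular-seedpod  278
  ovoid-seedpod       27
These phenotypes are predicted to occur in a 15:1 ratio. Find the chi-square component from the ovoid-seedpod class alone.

Total ratio parts = 16. Expected numbers out of 305:
  triangular-seedpod: 305 × 15/16 = 285.9375
  ovoid-seedpod: 305 × 1/16 = 19.0625
Contribution of ovoid-seedpod: (27 − 19.0625)² / 19.0625 = 3.3051

3.305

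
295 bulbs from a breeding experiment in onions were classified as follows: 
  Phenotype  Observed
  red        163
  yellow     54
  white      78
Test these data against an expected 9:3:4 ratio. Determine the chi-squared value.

0.328

Expected counts for N = 295 under a 9:3:4 ratio (total parts = 16):
  red: 295 × 9/16 = 165.9375
  yellow: 295 × 3/16 = 55.3125
  white: 295 × 4/16 = 73.75
χ² = Σ (O − E)² / E
  red: (163 − 165.9375)² / 165.9375 = 0.0520
  yellow: (54 − 55.3125)² / 55.3125 = 0.0311
  white: (78 − 73.75)² / 73.75 = 0.2449
χ² = 0.0520 + 0.0311 + 0.2449 = 0.328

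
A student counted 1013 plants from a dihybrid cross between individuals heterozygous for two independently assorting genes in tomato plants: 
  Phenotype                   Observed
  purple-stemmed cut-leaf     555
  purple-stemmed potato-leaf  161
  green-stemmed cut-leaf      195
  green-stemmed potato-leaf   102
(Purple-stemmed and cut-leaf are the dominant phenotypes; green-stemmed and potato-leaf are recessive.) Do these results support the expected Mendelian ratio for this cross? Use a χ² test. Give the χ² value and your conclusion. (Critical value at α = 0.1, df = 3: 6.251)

28.569; not consistent

A dihybrid F₂ with independent assortment and complete dominance at both loci gives a 9:3:3:1 phenotypic ratio.
Total ratio parts = 16. Expected numbers out of 1013:
  purple-stemmed cut-leaf: 1013 × 9/16 = 569.8125
  purple-stemmed potato-leaf: 1013 × 3/16 = 189.9375
  green-stemmed cut-leaf: 1013 × 3/16 = 189.9375
  green-stemmed potato-leaf: 1013 × 1/16 = 63.3125
χ² = Σ (O − E)² / E
  purple-stemmed cut-leaf: (555 − 569.8125)² / 569.8125 = 0.3851
  purple-stemmed potato-leaf: (161 − 189.9375)² / 189.9375 = 4.4087
  green-stemmed cut-leaf: (195 − 189.9375)² / 189.9375 = 0.1349
  green-stemmed potato-leaf: (102 − 63.3125)² / 63.3125 = 23.6402
χ² = 0.3851 + 4.4087 + 0.1349 + 23.6402 = 28.5689 ≈ 28.569
Degrees of freedom = 4 − 1 = 3; critical value at α = 0.1 is 6.251.
Since 28.569 > 6.251, we reject the null hypothesis — the data do not fit the 9:3:3:1 ratio.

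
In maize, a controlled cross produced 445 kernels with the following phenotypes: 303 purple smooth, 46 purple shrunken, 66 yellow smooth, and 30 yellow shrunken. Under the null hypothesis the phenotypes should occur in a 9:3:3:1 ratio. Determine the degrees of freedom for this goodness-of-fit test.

3

A goodness-of-fit test with 4 phenotype classes has df = 4 − 1 = 3.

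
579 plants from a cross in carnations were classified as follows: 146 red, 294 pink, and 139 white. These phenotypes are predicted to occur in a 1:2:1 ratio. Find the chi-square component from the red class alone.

0.011

Expected counts for N = 579 under a 1:2:1 ratio (total parts = 4):
  red: 579 × 1/4 = 144.75
  pink: 579 × 2/4 = 289.5
  white: 579 × 1/4 = 144.75
Contribution of red: (146 − 144.75)² / 144.75 = 0.0108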